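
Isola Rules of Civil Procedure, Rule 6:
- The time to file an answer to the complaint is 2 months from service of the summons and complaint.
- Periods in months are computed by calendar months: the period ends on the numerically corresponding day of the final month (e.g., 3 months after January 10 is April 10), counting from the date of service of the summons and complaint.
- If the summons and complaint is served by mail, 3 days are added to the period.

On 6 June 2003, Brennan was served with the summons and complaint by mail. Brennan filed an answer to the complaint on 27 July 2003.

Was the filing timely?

2 months after 6 June 2003 is August 6, 2003.
Service was by mail, adding 3 days: August 6, 2003 + 3 days = August 9, 2003.
The deadline is August 9, 2003; the filing on July 27, 2003 is on or before that date.

Yes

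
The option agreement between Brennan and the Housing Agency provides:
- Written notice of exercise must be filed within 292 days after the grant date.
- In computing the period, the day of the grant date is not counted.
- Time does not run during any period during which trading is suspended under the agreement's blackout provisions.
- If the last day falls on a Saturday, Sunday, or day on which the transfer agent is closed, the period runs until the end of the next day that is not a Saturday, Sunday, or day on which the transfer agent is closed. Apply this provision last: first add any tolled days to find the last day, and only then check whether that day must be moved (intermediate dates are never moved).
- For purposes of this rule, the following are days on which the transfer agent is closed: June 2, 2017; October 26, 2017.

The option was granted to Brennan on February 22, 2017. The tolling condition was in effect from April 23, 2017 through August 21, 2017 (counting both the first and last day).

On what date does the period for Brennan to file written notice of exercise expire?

292 days after February 22, 2017 is December 11, 2017.
From April 23, 2017 through August 21, 2017 inclusive is 121 days; tolling adds 121 days: December 11, 2017 + 121 days = April 11, 2018.
April 11, 2018 is a Wednesday and not a day on which the transfer agent is closed, so no extension applies.

April 11, 2018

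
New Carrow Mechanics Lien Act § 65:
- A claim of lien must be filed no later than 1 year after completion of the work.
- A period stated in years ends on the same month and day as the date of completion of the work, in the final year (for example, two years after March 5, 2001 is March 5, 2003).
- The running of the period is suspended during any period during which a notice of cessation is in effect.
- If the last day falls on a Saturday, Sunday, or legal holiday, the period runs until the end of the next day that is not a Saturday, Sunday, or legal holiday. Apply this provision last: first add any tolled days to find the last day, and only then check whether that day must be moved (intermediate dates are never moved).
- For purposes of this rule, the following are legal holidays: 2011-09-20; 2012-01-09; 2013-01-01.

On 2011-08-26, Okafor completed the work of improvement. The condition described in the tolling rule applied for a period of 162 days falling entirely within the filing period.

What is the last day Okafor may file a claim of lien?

1 year after 2011-08-26 is August 26, 2012.
Tolling adds 162 days: August 26, 2012 + 162 days = February 4, 2013.
February 4, 2013 is a Monday and not a legal holiday, so no extension applies.

February 4, 2013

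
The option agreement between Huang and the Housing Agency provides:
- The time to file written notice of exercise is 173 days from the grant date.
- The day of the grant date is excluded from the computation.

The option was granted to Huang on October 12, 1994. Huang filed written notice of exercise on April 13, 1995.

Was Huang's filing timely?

No

173 days after October 12, 1994 is April 3, 1995.
The deadline is April 3, 1995; the filing on April 13, 1995 is after that date.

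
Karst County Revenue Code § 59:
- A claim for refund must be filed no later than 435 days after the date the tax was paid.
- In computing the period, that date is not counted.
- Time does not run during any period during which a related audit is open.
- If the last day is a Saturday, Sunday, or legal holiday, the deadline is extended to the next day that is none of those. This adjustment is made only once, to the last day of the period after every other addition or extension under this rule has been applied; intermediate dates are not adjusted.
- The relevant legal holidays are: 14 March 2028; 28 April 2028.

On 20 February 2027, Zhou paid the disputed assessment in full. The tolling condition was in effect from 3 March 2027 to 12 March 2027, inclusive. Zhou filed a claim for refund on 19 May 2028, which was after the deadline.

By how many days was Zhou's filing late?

435 days after 20 February 2027 is April 30, 2028.
From March 3, 2027 through March 12, 2027 inclusive is 10 days; tolling adds 10 days: April 30, 2028 + 10 days = May 10, 2028.
May 10, 2028 is a Wednesday and not a legal holiday, so no extension applies.
The deadline is May 10, 2028; from May 10, 2028 to May 19, 2028 is 9 days.

9 days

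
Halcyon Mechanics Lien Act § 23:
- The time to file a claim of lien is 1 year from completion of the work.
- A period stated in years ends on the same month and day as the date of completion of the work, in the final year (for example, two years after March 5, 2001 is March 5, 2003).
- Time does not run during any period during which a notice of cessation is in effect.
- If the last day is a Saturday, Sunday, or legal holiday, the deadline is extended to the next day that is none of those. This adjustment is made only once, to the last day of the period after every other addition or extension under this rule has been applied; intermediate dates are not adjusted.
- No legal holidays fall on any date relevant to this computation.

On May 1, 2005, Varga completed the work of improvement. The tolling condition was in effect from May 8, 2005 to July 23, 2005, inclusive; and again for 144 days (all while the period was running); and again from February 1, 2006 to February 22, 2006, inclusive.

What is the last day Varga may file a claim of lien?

January 1, 2007

1 year after May 1, 2005 is May 1, 2006.
From May 8, 2005 through July 23, 2005 inclusive is 77 days; tolling adds 77 days: May 1, 2006 + 77 days = July 17, 2006.
Tolling adds 144 days: July 17, 2006 + 144 days = December 8, 2006.
From February 1, 2006 through February 22, 2006 inclusive is 22 days; tolling adds 22 days: December 8, 2006 + 22 days = December 30, 2006.
December 30, 2006 is Saturday; December 31, 2006 is Sunday. The next qualifying day is January 1, 2007.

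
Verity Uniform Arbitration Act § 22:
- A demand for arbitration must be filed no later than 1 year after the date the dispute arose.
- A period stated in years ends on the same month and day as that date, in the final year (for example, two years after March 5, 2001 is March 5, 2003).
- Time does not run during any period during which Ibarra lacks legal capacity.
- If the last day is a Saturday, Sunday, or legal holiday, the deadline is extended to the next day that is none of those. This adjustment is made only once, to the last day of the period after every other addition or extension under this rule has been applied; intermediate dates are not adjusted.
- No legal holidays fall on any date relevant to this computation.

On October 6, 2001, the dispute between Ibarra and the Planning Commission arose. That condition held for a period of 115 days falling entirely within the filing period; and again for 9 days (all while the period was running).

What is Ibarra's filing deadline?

February 7, 2003

1 year after October 6, 2001 is October 6, 2002.
Tolling adds 115 days: October 6, 2002 + 115 days = January 29, 2003.
Tolling adds 9 days: January 29, 2003 + 9 days = February 7, 2003.
February 7, 2003 is a Friday and not a legal holiday, so no extension applies.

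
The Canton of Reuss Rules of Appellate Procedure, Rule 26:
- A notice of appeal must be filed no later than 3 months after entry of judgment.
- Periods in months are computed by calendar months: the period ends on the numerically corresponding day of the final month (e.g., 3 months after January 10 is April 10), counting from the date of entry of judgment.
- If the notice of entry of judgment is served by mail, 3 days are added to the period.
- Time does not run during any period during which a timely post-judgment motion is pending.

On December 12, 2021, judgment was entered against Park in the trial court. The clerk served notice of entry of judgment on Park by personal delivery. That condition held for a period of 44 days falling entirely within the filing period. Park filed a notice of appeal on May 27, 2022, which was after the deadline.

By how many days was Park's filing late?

3 months after December 12, 2021 is March 12, 2022.
Service was not by mail, so no mail extension applies.
Tolling adds 44 days: March 12, 2022 + 44 days = April 25, 2022.
The deadline is April 25, 2022; from April 25, 2022 to May 27, 2022 is 32 days.

32 days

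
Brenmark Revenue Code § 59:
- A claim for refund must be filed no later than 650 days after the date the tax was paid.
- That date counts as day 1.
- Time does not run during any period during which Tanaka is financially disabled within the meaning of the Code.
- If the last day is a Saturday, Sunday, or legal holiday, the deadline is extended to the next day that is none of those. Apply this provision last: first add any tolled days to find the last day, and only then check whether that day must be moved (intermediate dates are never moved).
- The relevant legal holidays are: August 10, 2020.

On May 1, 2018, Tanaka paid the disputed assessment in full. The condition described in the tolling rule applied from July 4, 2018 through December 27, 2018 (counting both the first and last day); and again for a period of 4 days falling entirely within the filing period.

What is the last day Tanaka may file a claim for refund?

August 11, 2020

Counting May 1, 2018 as day 1, day 650 is February 9, 2020.
From July 4, 2018 through December 27, 2018 inclusive is 177 days; tolling adds 177 days: February 9, 2020 + 177 days = August 4, 2020.
Tolling adds 4 days: August 4, 2020 + 4 days = August 8, 2020.
August 8, 2020 is Saturday; August 9, 2020 is Sunday; August 10, 2020 is a listed holiday. The next qualifying day is August 11, 2020.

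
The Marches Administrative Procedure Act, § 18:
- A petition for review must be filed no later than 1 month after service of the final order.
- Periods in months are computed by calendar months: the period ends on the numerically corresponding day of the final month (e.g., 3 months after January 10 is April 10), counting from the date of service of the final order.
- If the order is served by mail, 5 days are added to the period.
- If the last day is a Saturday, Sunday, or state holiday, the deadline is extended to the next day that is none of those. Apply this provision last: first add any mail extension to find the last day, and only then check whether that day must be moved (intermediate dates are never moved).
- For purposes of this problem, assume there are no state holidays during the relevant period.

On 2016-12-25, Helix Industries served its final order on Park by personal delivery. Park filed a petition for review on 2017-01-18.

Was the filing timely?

1 month after 2016-12-25 is January 25, 2017.
Service was not by mail, so no mail extension applies.
January 25, 2017 is a Wednesday and not a state holiday, so no extension applies.
The deadline is January 25, 2017; the filing on January 18, 2017 is on or before that date.

Yes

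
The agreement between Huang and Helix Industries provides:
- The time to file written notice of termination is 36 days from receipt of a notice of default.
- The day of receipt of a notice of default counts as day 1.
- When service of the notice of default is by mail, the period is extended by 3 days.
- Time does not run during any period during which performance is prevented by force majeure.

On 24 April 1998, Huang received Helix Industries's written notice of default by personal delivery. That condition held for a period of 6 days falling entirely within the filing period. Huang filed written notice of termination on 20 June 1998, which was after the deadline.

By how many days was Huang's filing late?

Counting 24 April 1998 as day 1, day 36 is May 29, 1998.
Service was not by mail, so no mail extension applies.
Tolling adds 6 days: May 29, 1998 + 6 days = June 4, 1998.
The deadline is June 4, 1998; from June 4, 1998 to June 20, 1998 is 16 days.

16 days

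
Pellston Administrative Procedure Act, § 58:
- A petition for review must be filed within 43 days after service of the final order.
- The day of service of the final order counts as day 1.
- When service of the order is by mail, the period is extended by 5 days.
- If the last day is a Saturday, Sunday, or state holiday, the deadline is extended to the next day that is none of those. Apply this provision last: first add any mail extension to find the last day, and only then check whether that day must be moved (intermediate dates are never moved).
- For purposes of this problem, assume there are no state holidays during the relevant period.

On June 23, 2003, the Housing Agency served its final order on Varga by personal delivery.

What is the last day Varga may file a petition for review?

August 4, 2003

Counting June 23, 2003 as day 1, day 43 is August 4, 2003.
Service was not by mail, so no mail extension applies.
August 4, 2003 is a Monday and not a state holiday, so no extension applies.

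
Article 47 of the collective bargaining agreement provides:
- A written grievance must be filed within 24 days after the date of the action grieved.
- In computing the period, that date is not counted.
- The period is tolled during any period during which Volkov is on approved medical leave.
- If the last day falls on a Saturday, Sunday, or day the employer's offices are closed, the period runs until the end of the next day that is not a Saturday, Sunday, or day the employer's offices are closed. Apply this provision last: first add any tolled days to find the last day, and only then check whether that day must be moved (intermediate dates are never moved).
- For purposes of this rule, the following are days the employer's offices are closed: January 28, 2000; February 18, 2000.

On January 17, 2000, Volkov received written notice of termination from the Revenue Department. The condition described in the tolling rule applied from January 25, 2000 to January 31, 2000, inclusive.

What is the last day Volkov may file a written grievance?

February 17, 2000

24 days after January 17, 2000 is February 10, 2000.
From January 25, 2000 through January 31, 2000 inclusive is 7 days; tolling adds 7 days: February 10, 2000 + 7 days = February 17, 2000.
February 17, 2000 is a Thursday and not a day the employer's offices are closed, so no extension applies.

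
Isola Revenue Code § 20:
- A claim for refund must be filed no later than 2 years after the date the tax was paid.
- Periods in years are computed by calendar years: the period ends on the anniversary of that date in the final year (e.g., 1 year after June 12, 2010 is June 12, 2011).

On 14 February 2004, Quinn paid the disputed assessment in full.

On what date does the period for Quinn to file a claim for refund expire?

February 14, 2006

2 years after 14 February 2004 is February 14, 2006.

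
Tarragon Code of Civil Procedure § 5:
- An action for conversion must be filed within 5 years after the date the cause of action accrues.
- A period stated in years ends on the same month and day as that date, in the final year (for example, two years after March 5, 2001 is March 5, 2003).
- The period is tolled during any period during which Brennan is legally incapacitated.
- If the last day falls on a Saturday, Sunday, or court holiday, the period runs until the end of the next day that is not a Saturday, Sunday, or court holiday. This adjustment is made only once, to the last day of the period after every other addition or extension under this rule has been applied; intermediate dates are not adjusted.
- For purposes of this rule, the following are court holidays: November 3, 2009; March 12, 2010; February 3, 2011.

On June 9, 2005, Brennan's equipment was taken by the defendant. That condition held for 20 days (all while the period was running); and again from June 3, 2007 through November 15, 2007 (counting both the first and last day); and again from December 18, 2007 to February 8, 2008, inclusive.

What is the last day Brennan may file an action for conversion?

February 4, 2011

5 years after June 9, 2005 is June 9, 2010.
Tolling adds 20 days: June 9, 2010 + 20 days = June 29, 2010.
From June 3, 2007 through November 15, 2007 inclusive is 166 days; tolling adds 166 days: June 29, 2010 + 166 days = December 12, 2010.
From December 18, 2007 through February 8, 2008 inclusive is 53 days; tolling adds 53 days: December 12, 2010 + 53 days = February 3, 2011.
February 3, 2011 is a listed holiday. The next qualifying day is February 4, 2011.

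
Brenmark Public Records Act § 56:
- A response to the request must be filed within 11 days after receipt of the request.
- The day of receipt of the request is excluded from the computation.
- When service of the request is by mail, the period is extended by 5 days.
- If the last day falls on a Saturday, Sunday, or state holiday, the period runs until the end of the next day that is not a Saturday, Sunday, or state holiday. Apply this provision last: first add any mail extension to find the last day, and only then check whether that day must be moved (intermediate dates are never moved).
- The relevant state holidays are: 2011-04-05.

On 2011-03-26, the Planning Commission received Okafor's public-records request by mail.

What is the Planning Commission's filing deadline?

11 days after 2011-03-26 is April 6, 2011.
Service was by mail, adding 5 days: April 6, 2011 + 5 days = April 11, 2011.
April 11, 2011 is a Monday and not a state holiday, so no extension applies.

April 11, 2011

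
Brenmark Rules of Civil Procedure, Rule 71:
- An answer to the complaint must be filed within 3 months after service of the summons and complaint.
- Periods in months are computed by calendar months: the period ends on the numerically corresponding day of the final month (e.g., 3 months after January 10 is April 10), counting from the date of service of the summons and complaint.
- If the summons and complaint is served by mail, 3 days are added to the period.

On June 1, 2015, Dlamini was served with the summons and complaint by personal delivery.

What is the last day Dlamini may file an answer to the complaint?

3 months after June 1, 2015 is September 1, 2015.
Service was not by mail, so no mail extension applies.

September 1, 2015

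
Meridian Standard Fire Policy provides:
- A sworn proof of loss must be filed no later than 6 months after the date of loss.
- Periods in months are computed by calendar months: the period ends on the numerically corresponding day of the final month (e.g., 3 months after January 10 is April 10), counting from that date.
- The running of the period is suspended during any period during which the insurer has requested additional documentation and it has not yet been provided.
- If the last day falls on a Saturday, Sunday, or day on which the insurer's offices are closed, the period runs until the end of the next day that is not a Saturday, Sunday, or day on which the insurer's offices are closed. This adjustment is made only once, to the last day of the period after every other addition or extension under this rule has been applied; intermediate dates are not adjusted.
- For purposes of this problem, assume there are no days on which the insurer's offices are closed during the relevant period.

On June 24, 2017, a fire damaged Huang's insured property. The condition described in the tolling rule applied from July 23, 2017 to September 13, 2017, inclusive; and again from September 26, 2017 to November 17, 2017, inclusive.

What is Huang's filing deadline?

6 months after June 24, 2017 is December 24, 2017.
From July 23, 2017 through September 13, 2017 inclusive is 53 days; tolling adds 53 days: December 24, 2017 + 53 days = February 15, 2018.
From September 26, 2017 through November 17, 2017 inclusive is 53 days; tolling adds 53 days: February 15, 2018 + 53 days = April 9, 2018.
April 9, 2018 is a Monday and not a day on which the insurer's offices are closed, so no extension applies.

April 9, 2018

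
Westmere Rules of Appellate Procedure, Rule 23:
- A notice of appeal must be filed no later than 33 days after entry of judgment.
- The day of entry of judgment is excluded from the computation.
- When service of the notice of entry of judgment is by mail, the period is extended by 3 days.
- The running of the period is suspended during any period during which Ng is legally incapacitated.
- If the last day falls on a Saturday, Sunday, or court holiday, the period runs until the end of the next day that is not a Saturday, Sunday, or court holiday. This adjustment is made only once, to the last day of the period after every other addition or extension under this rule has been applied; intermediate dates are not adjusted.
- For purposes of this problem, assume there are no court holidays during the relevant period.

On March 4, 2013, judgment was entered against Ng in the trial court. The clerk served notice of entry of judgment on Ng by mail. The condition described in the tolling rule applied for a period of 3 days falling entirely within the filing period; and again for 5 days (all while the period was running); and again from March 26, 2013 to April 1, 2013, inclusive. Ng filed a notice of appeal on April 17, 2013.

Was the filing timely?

33 days after March 4, 2013 is April 6, 2013.
Service was by mail, adding 3 days: April 6, 2013 + 3 days = April 9, 2013.
Tolling adds 3 days: April 9, 2013 + 3 days = April 12, 2013.
Tolling adds 5 days: April 12, 2013 + 5 days = April 17, 2013.
From March 26, 2013 through April 1, 2013 inclusive is 7 days; tolling adds 7 days: April 17, 2013 + 7 days = April 24, 2013.
April 24, 2013 is a Wednesday and not a court holiday, so no extension applies.
The deadline is April 24, 2013; the filing on April 17, 2013 is on or before that date.

Yes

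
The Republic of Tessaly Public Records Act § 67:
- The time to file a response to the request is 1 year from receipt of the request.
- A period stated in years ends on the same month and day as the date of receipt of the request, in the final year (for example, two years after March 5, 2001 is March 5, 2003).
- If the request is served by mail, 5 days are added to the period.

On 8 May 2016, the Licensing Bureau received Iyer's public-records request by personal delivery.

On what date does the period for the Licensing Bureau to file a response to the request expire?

1 year after 8 May 2016 is May 8, 2017.
Service was not by mail, so no mail extension applies.

May 8, 2017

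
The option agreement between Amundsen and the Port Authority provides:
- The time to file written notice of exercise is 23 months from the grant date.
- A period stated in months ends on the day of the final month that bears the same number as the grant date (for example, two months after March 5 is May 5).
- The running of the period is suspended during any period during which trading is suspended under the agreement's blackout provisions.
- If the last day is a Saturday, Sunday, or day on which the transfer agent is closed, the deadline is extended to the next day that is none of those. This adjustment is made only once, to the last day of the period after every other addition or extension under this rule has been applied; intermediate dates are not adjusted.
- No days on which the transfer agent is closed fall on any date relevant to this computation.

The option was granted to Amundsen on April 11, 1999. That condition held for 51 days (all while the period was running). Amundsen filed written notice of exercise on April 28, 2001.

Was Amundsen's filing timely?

23 months after April 11, 1999 is March 11, 2001.
Tolling adds 51 days: March 11, 2001 + 51 days = May 1, 2001.
May 1, 2001 is a Tuesday and not a day on which the transfer agent is closed, so no extension applies.
The deadline is May 1, 2001; the filing on April 28, 2001 is on or before that date.

Yes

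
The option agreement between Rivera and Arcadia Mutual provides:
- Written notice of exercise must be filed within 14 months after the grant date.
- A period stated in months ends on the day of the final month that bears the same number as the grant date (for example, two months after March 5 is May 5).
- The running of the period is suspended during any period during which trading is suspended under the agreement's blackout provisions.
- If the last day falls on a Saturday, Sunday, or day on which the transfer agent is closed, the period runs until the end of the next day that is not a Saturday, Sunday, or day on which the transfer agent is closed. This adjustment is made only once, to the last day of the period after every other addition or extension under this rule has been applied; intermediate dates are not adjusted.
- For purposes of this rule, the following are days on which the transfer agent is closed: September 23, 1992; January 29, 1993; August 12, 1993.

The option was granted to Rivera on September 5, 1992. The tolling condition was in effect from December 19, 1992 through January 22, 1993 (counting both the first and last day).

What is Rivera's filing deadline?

December 10, 1993

14 months after September 5, 1992 is November 5, 1993.
From December 19, 1992 through January 22, 1993 inclusive is 35 days; tolling adds 35 days: November 5, 1993 + 35 days = December 10, 1993.
December 10, 1993 is a Friday and not a day on which the transfer agent is closed, so no extension applies.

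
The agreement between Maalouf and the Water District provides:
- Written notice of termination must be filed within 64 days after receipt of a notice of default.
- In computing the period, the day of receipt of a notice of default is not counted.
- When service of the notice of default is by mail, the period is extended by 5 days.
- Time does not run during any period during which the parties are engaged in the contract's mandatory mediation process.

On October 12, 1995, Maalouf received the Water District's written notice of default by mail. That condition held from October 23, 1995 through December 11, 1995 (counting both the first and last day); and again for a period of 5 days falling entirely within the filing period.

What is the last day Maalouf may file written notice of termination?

February 13, 1996

64 days after October 12, 1995 is December 15, 1995.
Service was by mail, adding 5 days: December 15, 1995 + 5 days = December 20, 1995.
From October 23, 1995 through December 11, 1995 inclusive is 50 days; tolling adds 50 days: December 20, 1995 + 50 days = February 8, 1996.
Tolling adds 5 days: February 8, 1996 + 5 days = February 13, 1996.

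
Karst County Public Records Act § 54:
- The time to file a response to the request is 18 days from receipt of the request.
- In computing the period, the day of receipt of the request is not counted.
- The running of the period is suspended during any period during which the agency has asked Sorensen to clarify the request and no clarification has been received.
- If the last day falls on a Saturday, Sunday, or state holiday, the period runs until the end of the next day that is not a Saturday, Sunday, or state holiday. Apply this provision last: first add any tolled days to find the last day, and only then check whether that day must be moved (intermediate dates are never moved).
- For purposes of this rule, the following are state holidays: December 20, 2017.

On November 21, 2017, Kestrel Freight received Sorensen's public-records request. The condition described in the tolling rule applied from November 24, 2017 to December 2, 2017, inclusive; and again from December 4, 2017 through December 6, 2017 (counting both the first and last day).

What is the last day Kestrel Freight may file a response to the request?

18 days after November 21, 2017 is December 9, 2017.
From November 24, 2017 through December 2, 2017 inclusive is 9 days; tolling adds 9 days: December 9, 2017 + 9 days = December 18, 2017.
From December 4, 2017 through December 6, 2017 inclusive is 3 days; tolling adds 3 days: December 18, 2017 + 3 days = December 21, 2017.
December 21, 2017 is a Thursday and not a state holiday, so no extension applies.

December 21, 2017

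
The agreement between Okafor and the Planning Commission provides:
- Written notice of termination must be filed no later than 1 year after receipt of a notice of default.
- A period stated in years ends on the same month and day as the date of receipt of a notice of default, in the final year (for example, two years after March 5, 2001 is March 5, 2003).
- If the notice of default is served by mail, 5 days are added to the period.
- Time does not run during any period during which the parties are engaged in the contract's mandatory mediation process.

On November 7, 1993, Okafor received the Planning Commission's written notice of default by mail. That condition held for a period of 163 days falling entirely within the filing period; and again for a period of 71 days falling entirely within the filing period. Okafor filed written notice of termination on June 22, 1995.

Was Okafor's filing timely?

1 year after November 7, 1993 is November 7, 1994.
Service was by mail, adding 5 days: November 7, 1994 + 5 days = November 12, 1994.
Tolling adds 163 days: November 12, 1994 + 163 days = April 24, 1995.
Tolling adds 71 days: April 24, 1995 + 71 days = July 4, 1995.
The deadline is July 4, 1995; the filing on June 22, 1995 is on or before that date.

Yes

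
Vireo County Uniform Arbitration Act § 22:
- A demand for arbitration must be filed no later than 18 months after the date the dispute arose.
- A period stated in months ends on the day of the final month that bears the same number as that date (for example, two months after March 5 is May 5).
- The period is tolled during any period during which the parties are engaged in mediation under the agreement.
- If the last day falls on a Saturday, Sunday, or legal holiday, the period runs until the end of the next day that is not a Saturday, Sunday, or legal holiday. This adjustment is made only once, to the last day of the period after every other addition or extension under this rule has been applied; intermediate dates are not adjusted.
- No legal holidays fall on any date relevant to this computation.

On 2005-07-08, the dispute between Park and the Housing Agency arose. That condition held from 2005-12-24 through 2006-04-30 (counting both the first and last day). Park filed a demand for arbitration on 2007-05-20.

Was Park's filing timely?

No

18 months after 2005-07-08 is January 8, 2007.
From December 24, 2005 through April 30, 2006 inclusive is 128 days; tolling adds 128 days: January 8, 2007 + 128 days = May 16, 2007.
May 16, 2007 is a Wednesday and not a legal holiday, so no extension applies.
The deadline is May 16, 2007; the filing on May 20, 2007 is after that date.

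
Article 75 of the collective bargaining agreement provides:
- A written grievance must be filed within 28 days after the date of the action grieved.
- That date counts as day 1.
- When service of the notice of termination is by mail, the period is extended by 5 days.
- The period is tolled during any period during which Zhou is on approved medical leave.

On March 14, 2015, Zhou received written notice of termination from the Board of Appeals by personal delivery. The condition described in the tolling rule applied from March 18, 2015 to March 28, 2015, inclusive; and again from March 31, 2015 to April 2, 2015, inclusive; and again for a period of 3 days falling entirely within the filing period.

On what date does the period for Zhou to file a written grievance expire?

Counting March 14, 2015 as day 1, day 28 is April 10, 2015.
Service was not by mail, so no mail extension applies.
From March 18, 2015 through March 28, 2015 inclusive is 11 days; tolling adds 11 days: April 10, 2015 + 11 days = April 21, 2015.
From March 31, 2015 through April 2, 2015 inclusive is 3 days; tolling adds 3 days: April 21, 2015 + 3 days = April 24, 2015.
Tolling adds 3 days: April 24, 2015 + 3 days = April 27, 2015.

April 27, 2015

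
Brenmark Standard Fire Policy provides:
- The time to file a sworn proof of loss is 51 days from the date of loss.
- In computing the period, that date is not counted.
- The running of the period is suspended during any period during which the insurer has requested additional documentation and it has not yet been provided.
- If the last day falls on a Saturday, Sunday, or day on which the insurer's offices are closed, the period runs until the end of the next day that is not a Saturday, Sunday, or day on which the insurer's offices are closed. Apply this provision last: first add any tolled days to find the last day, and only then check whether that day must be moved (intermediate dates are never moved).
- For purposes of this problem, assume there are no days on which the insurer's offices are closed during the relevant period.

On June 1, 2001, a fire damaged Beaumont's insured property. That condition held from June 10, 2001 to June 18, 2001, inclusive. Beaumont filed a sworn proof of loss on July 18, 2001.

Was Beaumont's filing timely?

51 days after June 1, 2001 is July 22, 2001.
From June 10, 2001 through June 18, 2001 inclusive is 9 days; tolling adds 9 days: July 22, 2001 + 9 days = July 31, 2001.
July 31, 2001 is a Tuesday and not a day on which the insurer's offices are closed, so no extension applies.
The deadline is July 31, 2001; the filing on July 18, 2001 is on or before that date.

Yes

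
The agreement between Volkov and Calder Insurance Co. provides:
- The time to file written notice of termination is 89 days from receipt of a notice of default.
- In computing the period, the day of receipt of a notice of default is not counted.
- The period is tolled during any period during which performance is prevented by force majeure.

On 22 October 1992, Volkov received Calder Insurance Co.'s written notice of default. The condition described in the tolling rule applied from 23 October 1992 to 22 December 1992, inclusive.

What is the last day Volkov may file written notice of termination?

March 21, 1993

89 days after 22 October 1992 is January 19, 1993.
From October 23, 1992 through December 22, 1992 inclusive is 61 days; tolling adds 61 days: January 19, 1993 + 61 days = March 21, 1993.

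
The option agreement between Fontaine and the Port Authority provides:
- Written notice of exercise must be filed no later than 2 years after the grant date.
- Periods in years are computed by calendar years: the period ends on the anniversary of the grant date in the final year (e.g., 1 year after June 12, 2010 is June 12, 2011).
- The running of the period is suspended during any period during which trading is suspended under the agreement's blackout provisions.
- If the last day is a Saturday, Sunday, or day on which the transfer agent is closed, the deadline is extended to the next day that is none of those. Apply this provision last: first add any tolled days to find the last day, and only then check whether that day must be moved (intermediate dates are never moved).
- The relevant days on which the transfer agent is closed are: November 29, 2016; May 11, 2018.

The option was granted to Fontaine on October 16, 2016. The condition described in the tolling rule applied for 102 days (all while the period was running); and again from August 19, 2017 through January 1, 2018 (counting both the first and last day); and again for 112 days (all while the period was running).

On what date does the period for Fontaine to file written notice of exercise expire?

2 years after October 16, 2016 is October 16, 2018.
Tolling adds 102 days: October 16, 2018 + 102 days = January 26, 2019.
From August 19, 2017 through January 1, 2018 inclusive is 136 days; tolling adds 136 days: January 26, 2019 + 136 days = June 11, 2019.
Tolling adds 112 days: June 11, 2019 + 112 days = October 1, 2019.
October 1, 2019 is a Tuesday and not a day on which the transfer agent is closed, so no extension applies.

October 1, 2019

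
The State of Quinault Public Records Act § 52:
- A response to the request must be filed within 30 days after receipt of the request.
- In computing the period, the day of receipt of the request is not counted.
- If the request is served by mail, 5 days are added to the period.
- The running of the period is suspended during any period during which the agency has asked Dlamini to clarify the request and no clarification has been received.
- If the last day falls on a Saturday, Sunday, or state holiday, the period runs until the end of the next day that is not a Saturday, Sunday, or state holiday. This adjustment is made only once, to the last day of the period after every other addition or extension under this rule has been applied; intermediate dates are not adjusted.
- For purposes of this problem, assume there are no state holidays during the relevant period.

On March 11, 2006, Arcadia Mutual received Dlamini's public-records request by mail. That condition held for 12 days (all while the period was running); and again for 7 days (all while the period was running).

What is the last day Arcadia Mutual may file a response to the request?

30 days after March 11, 2006 is April 10, 2006.
Service was by mail, adding 5 days: April 10, 2006 + 5 days = April 15, 2006.
Tolling adds 12 days: April 15, 2006 + 12 days = April 27, 2006.
Tolling adds 7 days: April 27, 2006 + 7 days = May 4, 2006.
May 4, 2006 is a Thursday and not a state holiday, so no extension applies.

May 4, 2006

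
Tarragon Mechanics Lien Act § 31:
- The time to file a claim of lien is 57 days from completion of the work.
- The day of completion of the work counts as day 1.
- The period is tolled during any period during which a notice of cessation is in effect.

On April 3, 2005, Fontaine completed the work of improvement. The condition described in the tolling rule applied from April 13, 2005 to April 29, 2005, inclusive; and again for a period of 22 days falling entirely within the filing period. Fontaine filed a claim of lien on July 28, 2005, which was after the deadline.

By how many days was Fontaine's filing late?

21 days

Counting April 3, 2005 as day 1, day 57 is May 29, 2005.
From April 13, 2005 through April 29, 2005 inclusive is 17 days; tolling adds 17 days: May 29, 2005 + 17 days = June 15, 2005.
Tolling adds 22 days: June 15, 2005 + 22 days = July 7, 2005.
The deadline is July 7, 2005; from July 7, 2005 to July 28, 2005 is 21 days.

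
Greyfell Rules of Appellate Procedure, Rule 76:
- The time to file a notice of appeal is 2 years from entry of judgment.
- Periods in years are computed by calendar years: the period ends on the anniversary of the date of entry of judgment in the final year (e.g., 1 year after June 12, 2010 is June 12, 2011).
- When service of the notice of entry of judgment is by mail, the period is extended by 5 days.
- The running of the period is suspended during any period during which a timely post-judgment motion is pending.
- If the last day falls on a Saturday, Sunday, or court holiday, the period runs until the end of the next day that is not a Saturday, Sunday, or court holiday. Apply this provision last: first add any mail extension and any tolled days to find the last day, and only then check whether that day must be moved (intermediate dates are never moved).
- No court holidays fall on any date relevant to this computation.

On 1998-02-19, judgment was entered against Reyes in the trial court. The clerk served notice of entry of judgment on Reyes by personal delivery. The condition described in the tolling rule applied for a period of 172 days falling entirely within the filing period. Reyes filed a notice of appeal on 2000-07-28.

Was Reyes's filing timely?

Yes

2 years after 1998-02-19 is February 19, 2000.
Service was not by mail, so no mail extension applies.
Tolling adds 172 days: February 19, 2000 + 172 days = August 9, 2000.
August 9, 2000 is a Wednesday and not a court holiday, so no extension applies.
The deadline is August 9, 2000; the filing on July 28, 2000 is on or before that date.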